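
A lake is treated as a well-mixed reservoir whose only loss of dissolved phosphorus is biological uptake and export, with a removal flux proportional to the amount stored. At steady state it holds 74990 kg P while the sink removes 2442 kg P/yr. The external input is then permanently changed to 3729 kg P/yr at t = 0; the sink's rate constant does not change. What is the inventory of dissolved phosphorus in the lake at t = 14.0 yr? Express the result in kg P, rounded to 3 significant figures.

The sink rate constant is k = F₀/M₀ = 2442/74990 = 0.03256 yr⁻¹.
Solving dM/dt = F₁ − kM with M(0) = M₀ gives M(t) = F₁/k + (M₀ − F₁/k)·e^(−kt).
F₁/k = 3729/0.03256 = 114510 kg P; kt = 0.03256 × 14.0 = 0.4559, e^(−kt) = 0.6339.
M(14.0) = 114510 + (74990 − 114510) × 0.6339 = 114510 − 25050 = 89460 kg P.

89500 kg P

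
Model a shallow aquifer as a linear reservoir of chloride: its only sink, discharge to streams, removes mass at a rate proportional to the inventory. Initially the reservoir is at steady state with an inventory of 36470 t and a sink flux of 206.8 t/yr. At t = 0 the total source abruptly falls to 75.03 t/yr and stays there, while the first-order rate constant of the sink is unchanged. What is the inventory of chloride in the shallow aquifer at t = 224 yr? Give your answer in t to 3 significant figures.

19800 t

Residence time τ = M₀/F₀ = 176.4 yr. The eventual steady state is M_∞ = M₀·(F₁/F₀) = 36470 × 75.03/206.8 = 13232 t.
The anomaly ΔM(t) = M(t) − M_∞ decays as ΔM₀·e^(−t/τ) with ΔM₀ = 36470 − 13232 = 23240 t.
At t = 224 yr, e^(−t/τ) = e^(−1.270) = 0.2808, so ΔM = 6525 t and M = 13232 + 6525 = 19757 t.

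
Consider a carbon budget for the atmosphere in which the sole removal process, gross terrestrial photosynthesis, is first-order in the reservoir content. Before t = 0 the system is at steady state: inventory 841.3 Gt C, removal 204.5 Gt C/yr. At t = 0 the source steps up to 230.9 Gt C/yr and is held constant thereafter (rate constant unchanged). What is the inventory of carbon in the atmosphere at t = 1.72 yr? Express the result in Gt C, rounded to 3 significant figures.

Residence time τ = M₀/F₀ = 4.114 yr. The eventual steady state is M_∞ = M₀·(F₁/F₀) = 841.3 × 230.9/204.5 = 949.91 Gt C.
The anomaly ΔM(t) = M(t) − M_∞ decays as ΔM₀·e^(−t/τ) with ΔM₀ = 841.3 − 949.91 = −108.6 Gt C.
At t = 1.72 yr, e^(−t/τ) = e^(−0.4181) = 0.6583, so ΔM = −71.50 Gt C and M = 949.91 − 71.50 = 878.41 Gt C.

878 Gt C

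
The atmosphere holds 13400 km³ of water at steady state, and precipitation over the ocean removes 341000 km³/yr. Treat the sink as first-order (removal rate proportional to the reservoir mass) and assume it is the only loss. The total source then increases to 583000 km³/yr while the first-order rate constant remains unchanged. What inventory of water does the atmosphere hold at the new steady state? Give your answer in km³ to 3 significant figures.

Rate constant k = F/M = 341000 / 13400 = 25.45 yr⁻¹.
At the new steady state, source = k·M_new ⇒ M_new = 583000 / 25.45 = 22910 km³.
(Equivalently M_new = M × F_new/F_old = 13400 × 583000/341000.)

22900 km³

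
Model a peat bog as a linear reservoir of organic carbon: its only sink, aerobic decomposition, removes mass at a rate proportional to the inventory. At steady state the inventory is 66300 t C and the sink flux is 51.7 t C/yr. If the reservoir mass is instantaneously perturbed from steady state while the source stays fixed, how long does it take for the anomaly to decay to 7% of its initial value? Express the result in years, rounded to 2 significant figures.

For a linear reservoir the anomaly decays as exp(−t/τ) with τ = M/F = 66300/51.7 = 1282 yr.
exp(−t/τ) = 0.07 ⇒ t = −τ ln(0.07) = 1282 × 2.659 = 3410 yr.

3400 yr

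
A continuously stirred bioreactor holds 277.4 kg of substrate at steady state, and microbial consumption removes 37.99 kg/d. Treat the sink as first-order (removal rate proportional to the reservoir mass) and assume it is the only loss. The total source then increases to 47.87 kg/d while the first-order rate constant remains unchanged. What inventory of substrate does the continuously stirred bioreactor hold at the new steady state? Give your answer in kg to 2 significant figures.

350 kg

Rate constant k = F/M = 37.99 / 277.4 = 0.1370 d⁻¹.
At the new steady state, source = k·M_new ⇒ M_new = 47.87 / 0.1370 = 349.5 kg.
(Equivalently M_new = M × F_new/F_old = 277.4 × 47.87/37.99.)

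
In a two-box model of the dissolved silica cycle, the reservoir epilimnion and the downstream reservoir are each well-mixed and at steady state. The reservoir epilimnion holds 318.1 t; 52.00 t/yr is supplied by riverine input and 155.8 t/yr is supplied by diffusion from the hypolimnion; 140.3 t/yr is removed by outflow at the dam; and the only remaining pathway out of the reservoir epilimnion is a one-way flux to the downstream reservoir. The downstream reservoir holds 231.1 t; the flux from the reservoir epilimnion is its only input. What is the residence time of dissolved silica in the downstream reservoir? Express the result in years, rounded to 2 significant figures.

Balance the reservoir epilimnion: ΣF_in = 52.00 + 155.8 = 207.80 t/yr.
Flux to the downstream reservoir = ΣF_in − (140.3) = 67.500 t/yr.
At steady state the output of the downstream reservoir equals its input, 67.500 t/yr.
τ = M / F = 231.1 / 67.500 = 3.424 yr.

3.4 yr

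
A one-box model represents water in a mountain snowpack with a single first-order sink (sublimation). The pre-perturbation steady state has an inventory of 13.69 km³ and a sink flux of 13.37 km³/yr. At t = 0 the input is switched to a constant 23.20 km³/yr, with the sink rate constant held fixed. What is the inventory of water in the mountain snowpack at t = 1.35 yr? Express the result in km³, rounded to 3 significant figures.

τ = M₀/F₀ = 13.69/13.37 = 1.024 yr; rate constant k = 1/τ.
New steady state M_∞ = F₁/k = F₁·τ = 23.20 × 1.024 = 23.755 km³.
M(t) = M_∞ + (M₀ − M_∞)·e^(−t/τ); t/τ = 1.35/1.024 = 1.318, so e^(−t/τ) = 0.2676.
M(t) = 23.755 − 10.07 × 0.2676 = 21.062 km³.

21.1 km³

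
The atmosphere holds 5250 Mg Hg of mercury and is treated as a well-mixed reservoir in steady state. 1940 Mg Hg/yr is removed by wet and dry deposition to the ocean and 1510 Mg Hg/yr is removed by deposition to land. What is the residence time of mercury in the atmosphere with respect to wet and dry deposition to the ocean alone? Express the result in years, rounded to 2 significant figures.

Residence time with respect to a single sink: τ = M / F_sink.
τ = 5250 / 1940 = 2.706 yr.

2.7 yr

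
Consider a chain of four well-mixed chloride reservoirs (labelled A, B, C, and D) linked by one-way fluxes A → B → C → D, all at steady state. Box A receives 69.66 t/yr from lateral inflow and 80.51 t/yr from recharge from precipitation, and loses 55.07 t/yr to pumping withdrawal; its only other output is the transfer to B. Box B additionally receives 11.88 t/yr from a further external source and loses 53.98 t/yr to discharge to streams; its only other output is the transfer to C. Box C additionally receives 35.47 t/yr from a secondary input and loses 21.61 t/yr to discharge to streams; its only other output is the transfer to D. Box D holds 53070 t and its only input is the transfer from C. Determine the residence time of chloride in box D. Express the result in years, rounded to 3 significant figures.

794 yr

Box A: F(A→B) = (69.66 + 80.51) − 55.07 = 95.100 t/yr.
Box B: F(B→C) = (95.100 + 11.88) − 53.98 = 53.000 t/yr.
Box C: F(C→D) = (53.000 + 35.47) − 21.61 = 66.860 t/yr.
Box D throughput = its input = 66.860 t/yr; τ = 53070 / 66.860 = 793.7 yr.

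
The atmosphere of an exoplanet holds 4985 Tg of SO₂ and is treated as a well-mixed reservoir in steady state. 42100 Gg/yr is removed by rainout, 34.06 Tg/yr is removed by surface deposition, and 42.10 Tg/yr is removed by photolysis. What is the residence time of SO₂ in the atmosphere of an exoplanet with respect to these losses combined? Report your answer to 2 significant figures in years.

Convert the rainout flux: 42100 Gg/yr = 42.10 Tg/yr.
Total removal = 42.10 + 34.06 + 42.10 = 118.26 Tg/yr.
τ = M / ΣF_out = 4985 / 118.26 = 42.15 yr.

42 yr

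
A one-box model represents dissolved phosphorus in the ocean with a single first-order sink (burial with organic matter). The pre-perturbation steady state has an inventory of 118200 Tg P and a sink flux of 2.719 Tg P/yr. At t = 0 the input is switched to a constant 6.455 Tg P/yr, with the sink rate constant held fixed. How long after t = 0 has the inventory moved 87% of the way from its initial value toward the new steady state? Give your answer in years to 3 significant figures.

88700 yr

τ = M₀/F₀ = 118200/2.719 = 43470 yr.
The remaining gap fraction is e^(−t/τ); 87% covered ⇒ e^(−t/τ) = 0.130.
t = −τ ln(0.130) = 43470 × 2.040 = 88690 yr.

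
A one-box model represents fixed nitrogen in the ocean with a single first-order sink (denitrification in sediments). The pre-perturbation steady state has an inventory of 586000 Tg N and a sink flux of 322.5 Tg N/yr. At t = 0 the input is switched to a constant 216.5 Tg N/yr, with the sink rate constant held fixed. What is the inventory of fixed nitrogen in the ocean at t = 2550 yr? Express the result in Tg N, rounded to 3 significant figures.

τ = M₀/F₀ = 586000/322.5 = 1817 yr; rate constant k = 1/τ.
New steady state M_∞ = F₁/k = F₁·τ = 216.5 × 1817 = 393390 Tg N.
M(t) = M_∞ + (M₀ − M_∞)·e^(−t/τ); t/τ = 2550/1817 = 1.403, so e^(−t/τ) = 0.2458.
M(t) = 393390 + 192600 × 0.2458 = 440730 Tg N.

441000 Tg N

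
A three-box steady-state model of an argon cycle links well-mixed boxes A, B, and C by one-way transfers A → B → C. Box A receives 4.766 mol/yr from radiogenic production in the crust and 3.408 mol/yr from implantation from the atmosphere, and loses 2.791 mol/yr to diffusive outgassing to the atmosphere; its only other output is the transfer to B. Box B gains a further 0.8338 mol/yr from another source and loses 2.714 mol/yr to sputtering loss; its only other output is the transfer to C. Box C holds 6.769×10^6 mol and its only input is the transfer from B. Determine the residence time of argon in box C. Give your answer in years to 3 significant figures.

Box A: F(A→B) = (4.766 + 3.408) − 2.791 = 5.3830 mol/yr.
Box B: F(B→C) = (5.3830 + 0.8338) − 2.714 = 3.5028 mol/yr.
Box C throughput = its input = 3.5028 mol/yr; τ = 6.769×10^6 / 3.5028 = 1.932×10^6 yr.

1.93×10^6 yr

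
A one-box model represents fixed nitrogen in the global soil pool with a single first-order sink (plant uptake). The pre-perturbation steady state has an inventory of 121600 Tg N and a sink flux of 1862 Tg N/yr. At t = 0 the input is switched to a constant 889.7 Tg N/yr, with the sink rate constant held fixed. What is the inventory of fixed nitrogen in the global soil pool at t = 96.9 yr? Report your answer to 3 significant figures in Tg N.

The sink rate constant is k = F₀/M₀ = 1862/121600 = 0.01531 yr⁻¹.
Solving dM/dt = F₁ − kM with M(0) = M₀ gives M(t) = F₁/k + (M₀ − F₁/k)·e^(−kt).
F₁/k = 889.7/0.01531 = 58103 Tg N; kt = 0.01531 × 96.9 = 1.484, e^(−kt) = 0.2268.
M(96.9) = 58103 + (121600 − 58103) × 0.2268 = 58103 + 14400 = 72503 Tg N.

72500 Tg N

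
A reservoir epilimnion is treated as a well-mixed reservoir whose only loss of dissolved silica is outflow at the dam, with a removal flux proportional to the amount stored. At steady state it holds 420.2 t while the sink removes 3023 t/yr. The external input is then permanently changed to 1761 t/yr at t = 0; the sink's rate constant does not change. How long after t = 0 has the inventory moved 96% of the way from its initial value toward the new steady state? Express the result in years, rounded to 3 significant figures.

0.447 yr

τ = M₀/F₀ = 420.2/3023 = 0.1390 yr.
The remaining gap fraction is e^(−t/τ); 96% covered ⇒ e^(−t/τ) = 0.0400.
t = −τ ln(0.0400) = 0.1390 × 3.219 = 0.4474 yr.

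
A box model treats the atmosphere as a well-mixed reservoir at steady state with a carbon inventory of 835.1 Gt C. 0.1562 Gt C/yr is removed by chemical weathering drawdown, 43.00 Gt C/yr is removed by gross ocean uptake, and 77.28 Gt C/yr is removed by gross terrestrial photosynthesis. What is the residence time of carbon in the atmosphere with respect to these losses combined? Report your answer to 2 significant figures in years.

6.9 yr

Total removal = 0.1562 + 43.00 + 77.28 = 120.44 Gt C/yr.
τ = M / ΣF_out = 835.1 / 120.44 = 6.934 yr.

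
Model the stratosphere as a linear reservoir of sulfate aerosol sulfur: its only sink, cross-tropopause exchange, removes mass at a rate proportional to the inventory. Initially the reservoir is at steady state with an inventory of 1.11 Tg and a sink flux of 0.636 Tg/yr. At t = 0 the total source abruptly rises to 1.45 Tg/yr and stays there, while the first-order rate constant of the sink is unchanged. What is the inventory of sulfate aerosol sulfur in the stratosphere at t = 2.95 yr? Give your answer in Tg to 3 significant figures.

2.27 Tg

The sink rate constant is k = F₀/M₀ = 0.636/1.11 = 0.5730 yr⁻¹.
Solving dM/dt = F₁ − kM with M(0) = M₀ gives M(t) = F₁/k + (M₀ − F₁/k)·e^(−kt).
F₁/k = 1.45/0.5730 = 2.5307 Tg; kt = 0.5730 × 2.95 = 1.690, e^(−kt) = 0.1845.
M(2.95) = 2.5307 + (1.11 − 2.5307) × 0.1845 = 2.5307 − 0.2621 = 2.2686 Tg.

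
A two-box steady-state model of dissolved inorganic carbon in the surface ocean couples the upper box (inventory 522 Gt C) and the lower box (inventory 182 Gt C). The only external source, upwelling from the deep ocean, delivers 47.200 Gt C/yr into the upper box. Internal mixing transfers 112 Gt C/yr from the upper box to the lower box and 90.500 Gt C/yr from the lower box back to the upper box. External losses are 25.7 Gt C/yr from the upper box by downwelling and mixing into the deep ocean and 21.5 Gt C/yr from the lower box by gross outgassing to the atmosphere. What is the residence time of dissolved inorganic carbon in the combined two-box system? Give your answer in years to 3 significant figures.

Treat the two boxes together as one reservoir: the mixing fluxes between them are internal recycling, so τ = ΣM / Σ(external losses).
M_total = 522 + 182 = 704.00 Gt C.
ΣF_external_out = 25.7 + 21.5 = 47.200 Gt C/yr.
τ = M_total / ΣF_ext = 704.00 / 47.200 = 14.92 yr.

14.9 yr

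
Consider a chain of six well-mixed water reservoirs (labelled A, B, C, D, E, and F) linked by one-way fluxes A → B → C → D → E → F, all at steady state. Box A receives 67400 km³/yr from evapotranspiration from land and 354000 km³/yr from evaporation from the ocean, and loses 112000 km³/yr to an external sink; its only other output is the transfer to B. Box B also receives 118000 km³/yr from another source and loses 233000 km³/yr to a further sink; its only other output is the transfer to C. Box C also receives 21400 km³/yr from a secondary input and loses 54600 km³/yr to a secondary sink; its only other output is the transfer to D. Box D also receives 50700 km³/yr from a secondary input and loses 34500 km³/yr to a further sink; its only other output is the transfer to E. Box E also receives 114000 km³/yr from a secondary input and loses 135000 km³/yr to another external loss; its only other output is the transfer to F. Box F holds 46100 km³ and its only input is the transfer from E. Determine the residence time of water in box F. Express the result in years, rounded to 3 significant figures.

Box A: F(A→B) = (67400 + 354000) − 112000 = 309400 km³/yr.
Box B: F(B→C) = (309400 + 118000) − 233000 = 194400 km³/yr.
Box C: F(C→D) = (194400 + 21400) − 54600 = 161200 km³/yr.
Box D: F(D→E) = (161200 + 50700) − 34500 = 177400 km³/yr.
Box E: F(E→F) = (177400 + 114000) − 135000 = 156400 km³/yr.
Box F throughput = its input = 156400 km³/yr; τ = 46100 / 156400 = 0.2948 yr.

0.295 yr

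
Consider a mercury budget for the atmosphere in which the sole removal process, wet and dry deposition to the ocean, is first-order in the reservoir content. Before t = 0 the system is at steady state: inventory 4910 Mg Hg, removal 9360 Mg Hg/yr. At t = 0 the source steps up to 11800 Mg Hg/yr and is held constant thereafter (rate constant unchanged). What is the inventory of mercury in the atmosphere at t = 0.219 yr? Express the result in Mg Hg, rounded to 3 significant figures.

5350 Mg Hg

The sink rate constant is k = F₀/M₀ = 9360/4910 = 1.906 yr⁻¹.
Solving dM/dt = F₁ − kM with M(0) = M₀ gives M(t) = F₁/k + (M₀ − F₁/k)·e^(−kt).
F₁/k = 11800/1.906 = 6190.0 Mg Hg; kt = 1.906 × 0.219 = 0.4175, e^(−kt) = 0.6587.
M(0.219) = 6190.0 + (4910 − 6190.0) × 0.6587 = 6190.0 − 843.1 = 5346.8 Mg Hg.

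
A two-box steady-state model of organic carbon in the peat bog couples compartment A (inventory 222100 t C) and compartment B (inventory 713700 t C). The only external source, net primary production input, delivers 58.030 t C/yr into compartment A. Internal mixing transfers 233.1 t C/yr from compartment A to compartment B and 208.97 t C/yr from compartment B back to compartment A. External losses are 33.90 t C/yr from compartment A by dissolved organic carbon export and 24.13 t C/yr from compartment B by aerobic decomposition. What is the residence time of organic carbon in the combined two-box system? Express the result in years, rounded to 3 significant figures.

Treat the two boxes together as one reservoir: the mixing fluxes between them are internal recycling, so τ = ΣM / Σ(external losses).
M_total = 222100 + 713700 = 935800 t C.
ΣF_external_out = 33.90 + 24.13 = 58.030 t C/yr.
τ = M_total / ΣF_ext = 935800 / 58.030 = 16130 yr.

16100 yr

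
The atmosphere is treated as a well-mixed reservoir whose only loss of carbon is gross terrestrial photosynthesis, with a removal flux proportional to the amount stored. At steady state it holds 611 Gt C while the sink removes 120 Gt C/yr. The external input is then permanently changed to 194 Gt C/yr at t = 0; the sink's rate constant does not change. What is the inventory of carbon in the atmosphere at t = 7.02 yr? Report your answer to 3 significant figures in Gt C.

The sink rate constant is k = F₀/M₀ = 120/611 = 0.1964 yr⁻¹.
Solving dM/dt = F₁ − kM with M(0) = M₀ gives M(t) = F₁/k + (M₀ − F₁/k)·e^(−kt).
F₁/k = 194/0.1964 = 987.78 Gt C; kt = 0.1964 × 7.02 = 1.379, e^(−kt) = 0.2519.
M(7.02) = 987.78 + (611 − 987.78) × 0.2519 = 987.78 − 94.91 = 892.87 Gt C.

893 Gt C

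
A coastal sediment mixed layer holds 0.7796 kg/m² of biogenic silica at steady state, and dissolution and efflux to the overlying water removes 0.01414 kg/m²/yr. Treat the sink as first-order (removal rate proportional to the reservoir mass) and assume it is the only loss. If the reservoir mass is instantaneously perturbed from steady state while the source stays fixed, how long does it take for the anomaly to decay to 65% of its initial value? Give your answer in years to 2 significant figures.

For a linear reservoir the anomaly decays as exp(−t/τ) with τ = M/F = 0.7796/0.01414 = 55.13 yr.
exp(−t/τ) = 0.65 ⇒ t = −τ ln(0.65) = 55.13 × 0.4308 = 23.75 yr.

24 yr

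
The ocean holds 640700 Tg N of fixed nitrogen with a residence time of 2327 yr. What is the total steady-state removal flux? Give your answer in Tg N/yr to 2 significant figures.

280 Tg N/yr

F = M / τ = 640700 / 2327 = 275.3 Tg N/yr.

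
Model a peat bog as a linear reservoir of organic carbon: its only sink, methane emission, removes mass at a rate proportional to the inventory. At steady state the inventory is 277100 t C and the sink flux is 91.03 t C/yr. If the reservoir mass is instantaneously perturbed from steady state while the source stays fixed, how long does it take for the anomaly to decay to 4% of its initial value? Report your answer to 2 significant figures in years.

9800 yr

For a linear reservoir the anomaly decays as exp(−t/τ) with τ = M/F = 277100/91.03 = 3044 yr.
exp(−t/τ) = 0.04 ⇒ t = −τ ln(0.04) = 3044 × 3.219 = 9798 yr.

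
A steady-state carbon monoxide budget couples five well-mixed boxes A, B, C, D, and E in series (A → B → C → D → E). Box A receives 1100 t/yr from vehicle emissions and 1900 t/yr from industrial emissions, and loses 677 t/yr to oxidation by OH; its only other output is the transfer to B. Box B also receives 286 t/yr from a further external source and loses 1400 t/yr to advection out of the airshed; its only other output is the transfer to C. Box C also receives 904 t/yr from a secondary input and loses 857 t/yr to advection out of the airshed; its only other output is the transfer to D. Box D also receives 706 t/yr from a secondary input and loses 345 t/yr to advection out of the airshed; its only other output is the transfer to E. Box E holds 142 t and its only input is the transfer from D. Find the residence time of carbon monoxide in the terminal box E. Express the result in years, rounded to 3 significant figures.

0.0878 yr

Box A: F(A→B) = (1100 + 1900) − 677 = 2323.0 t/yr.
Box B: F(B→C) = (2323.0 + 286) − 1400 = 1209.0 t/yr.
Box C: F(C→D) = (1209.0 + 904) − 857 = 1256.0 t/yr.
Box D: F(D→E) = (1256.0 + 706) − 345 = 1617.0 t/yr.
Box E throughput = its input = 1617.0 t/yr; τ = 142 / 1617.0 = 0.08782 yr.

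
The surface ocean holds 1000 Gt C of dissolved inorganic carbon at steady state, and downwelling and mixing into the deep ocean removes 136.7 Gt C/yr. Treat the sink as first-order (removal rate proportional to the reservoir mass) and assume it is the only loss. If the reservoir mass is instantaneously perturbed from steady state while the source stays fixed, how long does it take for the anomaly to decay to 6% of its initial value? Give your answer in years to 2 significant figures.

For a linear reservoir the anomaly decays as exp(−t/τ) with τ = M/F = 1000/136.7 = 7.315 yr.
exp(−t/τ) = 0.06 ⇒ t = −τ ln(0.06) = 7.315 × 2.813 = 20.58 yr.

21 yr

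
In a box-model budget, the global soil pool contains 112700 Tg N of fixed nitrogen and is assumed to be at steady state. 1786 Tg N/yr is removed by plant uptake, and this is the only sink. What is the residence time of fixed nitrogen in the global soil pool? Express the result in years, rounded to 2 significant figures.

63 yr

τ = M / F = 112700 / 1786 = 63.10 yr.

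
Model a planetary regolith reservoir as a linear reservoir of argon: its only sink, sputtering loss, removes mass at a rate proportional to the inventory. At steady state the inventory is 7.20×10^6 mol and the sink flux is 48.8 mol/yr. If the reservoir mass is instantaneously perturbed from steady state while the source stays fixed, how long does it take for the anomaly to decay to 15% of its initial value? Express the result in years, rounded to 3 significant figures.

For a linear reservoir the anomaly decays as exp(−t/τ) with τ = M/F = 7.20×10^6/48.8 = 147500 yr.
exp(−t/τ) = 0.15 ⇒ t = −τ ln(0.15) = 147500 × 1.897 = 279900 yr.

280000 yr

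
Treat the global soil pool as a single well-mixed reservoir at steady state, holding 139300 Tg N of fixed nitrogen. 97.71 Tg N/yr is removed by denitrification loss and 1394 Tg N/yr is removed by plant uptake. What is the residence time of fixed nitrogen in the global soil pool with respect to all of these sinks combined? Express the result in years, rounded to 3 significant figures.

Total removal flux = 97.71 + 1394 = 1491.7 Tg N/yr.
τ = M / ΣF_out = 139300 / 1491.7 = 93.38 yr.

93.4 yr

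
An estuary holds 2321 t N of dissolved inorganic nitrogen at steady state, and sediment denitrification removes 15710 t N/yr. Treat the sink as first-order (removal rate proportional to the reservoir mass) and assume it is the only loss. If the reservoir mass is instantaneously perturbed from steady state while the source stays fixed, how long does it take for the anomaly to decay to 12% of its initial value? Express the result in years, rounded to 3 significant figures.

0.313 yr

For a linear reservoir the anomaly decays as exp(−t/τ) with τ = M/F = 2321/15710 = 0.1477 yr.
exp(−t/τ) = 0.12 ⇒ t = −τ ln(0.12) = 0.1477 × 2.120 = 0.3132 yr.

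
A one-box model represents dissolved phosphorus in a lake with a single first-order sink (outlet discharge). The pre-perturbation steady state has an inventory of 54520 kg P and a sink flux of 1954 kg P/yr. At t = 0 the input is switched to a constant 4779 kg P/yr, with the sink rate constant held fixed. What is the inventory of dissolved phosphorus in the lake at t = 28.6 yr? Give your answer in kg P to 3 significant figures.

The sink rate constant is k = F₀/M₀ = 1954/54520 = 0.03584 yr⁻¹.
Solving dM/dt = F₁ − kM with M(0) = M₀ gives M(t) = F₁/k + (M₀ − F₁/k)·e^(−kt).
F₁/k = 4779/0.03584 = 133340 kg P; kt = 0.03584 × 28.6 = 1.025, e^(−kt) = 0.3588.
M(28.6) = 133340 + (54520 − 133340) × 0.3588 = 133340 − 28280 = 105060 kg P.

105000 kg P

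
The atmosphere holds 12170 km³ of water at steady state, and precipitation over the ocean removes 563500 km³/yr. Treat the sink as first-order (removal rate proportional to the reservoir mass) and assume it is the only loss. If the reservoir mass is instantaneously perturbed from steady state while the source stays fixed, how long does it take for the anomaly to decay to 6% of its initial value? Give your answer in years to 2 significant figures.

For a linear reservoir the anomaly decays as exp(−t/τ) with τ = M/F = 12170/563500 = 0.02160 yr.
exp(−t/τ) = 0.06 ⇒ t = −τ ln(0.06) = 0.02160 × 2.813 = 0.06076 yr.

0.061 yr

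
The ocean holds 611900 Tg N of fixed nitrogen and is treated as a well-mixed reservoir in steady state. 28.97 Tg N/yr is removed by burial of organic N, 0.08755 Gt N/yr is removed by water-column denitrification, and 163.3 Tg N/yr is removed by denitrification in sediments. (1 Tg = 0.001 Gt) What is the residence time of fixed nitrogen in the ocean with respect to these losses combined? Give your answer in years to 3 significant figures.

2190 yr

Convert the water-column denitrification flux: 0.08755 Gt N/yr = 87.55 Tg N/yr.
Total removal = 28.97 + 87.55 + 163.3 = 279.82 Tg N/yr.
τ = M / ΣF_out = 611900 / 279.82 = 2187 yr.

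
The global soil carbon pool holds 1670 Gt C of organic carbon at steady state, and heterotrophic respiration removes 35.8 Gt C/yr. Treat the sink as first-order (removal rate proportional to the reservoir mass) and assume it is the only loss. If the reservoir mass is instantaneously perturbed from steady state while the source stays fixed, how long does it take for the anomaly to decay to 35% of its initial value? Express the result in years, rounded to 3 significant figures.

For a linear reservoir the anomaly decays as exp(−t/τ) with τ = M/F = 1670/35.8 = 46.65 yr.
exp(−t/τ) = 0.35 ⇒ t = −τ ln(0.35) = 46.65 × 1.050 = 48.97 yr.

49.0 yr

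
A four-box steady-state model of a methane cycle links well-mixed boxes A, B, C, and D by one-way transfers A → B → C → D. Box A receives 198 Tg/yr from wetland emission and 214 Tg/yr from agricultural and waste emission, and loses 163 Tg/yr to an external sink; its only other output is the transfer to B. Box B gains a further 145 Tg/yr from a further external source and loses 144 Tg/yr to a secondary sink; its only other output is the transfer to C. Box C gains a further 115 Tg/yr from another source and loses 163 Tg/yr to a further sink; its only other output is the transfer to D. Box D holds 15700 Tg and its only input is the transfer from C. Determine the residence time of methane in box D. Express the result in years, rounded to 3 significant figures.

77.7 yr

Box A: F(A→B) = (198 + 214) − 163 = 249.00 Tg/yr.
Box B: F(B→C) = (249.00 + 145) − 144 = 250.00 Tg/yr.
Box C: F(C→D) = (250.00 + 115) − 163 = 202.00 Tg/yr.
Box D throughput = its input = 202.00 Tg/yr; τ = 15700 / 202.00 = 77.72 yr.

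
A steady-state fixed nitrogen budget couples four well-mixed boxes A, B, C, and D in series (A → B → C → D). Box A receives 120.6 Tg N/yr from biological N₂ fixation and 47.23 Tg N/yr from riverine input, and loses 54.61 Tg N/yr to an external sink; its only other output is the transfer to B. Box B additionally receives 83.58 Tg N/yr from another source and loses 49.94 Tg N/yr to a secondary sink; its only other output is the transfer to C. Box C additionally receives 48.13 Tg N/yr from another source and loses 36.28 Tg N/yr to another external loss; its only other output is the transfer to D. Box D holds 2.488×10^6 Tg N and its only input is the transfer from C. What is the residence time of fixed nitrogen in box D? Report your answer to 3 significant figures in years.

15700 yr

Box A: F(A→B) = (120.6 + 47.23) − 54.61 = 113.22 Tg N/yr.
Box B: F(B→C) = (113.22 + 83.58) − 49.94 = 146.86 Tg N/yr.
Box C: F(C→D) = (146.86 + 48.13) − 36.28 = 158.71 Tg N/yr.
Box D throughput = its input = 158.71 Tg N/yr; τ = 2.488×10^6 / 158.71 = 15680 yr.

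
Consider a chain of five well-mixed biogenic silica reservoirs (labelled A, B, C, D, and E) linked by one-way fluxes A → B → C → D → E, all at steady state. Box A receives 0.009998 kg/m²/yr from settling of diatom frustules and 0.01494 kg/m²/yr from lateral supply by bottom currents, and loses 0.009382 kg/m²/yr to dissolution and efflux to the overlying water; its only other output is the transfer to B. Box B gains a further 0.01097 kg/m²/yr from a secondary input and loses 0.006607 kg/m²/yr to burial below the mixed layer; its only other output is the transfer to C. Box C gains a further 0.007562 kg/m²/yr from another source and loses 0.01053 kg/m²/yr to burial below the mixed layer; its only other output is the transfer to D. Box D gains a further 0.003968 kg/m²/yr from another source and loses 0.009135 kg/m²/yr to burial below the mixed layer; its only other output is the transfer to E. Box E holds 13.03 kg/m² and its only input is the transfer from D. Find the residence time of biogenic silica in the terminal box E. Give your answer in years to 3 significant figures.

1110 yr

Box A: F(A→B) = (0.009998 + 0.01494) − 0.009382 = 0.015556 kg/m²/yr.
Box B: F(B→C) = (0.015556 + 0.01097) − 0.006607 = 0.019919 kg/m²/yr.
Box C: F(C→D) = (0.019919 + 0.007562) − 0.01053 = 0.016951 kg/m²/yr.
Box D: F(D→E) = (0.016951 + 0.003968) − 0.009135 = 0.011784 kg/m²/yr.
Box E throughput = its input = 0.011784 kg/m²/yr; τ = 13.03 / 0.011784 = 1106 yr.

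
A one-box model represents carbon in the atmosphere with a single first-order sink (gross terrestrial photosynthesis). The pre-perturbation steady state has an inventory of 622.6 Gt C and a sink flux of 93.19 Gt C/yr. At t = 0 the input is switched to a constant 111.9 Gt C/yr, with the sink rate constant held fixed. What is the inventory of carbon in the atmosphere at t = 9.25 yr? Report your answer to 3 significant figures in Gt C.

The sink rate constant is k = F₀/M₀ = 93.19/622.6 = 0.1497 yr⁻¹.
Solving dM/dt = F₁ − kM with M(0) = M₀ gives M(t) = F₁/k + (M₀ − F₁/k)·e^(−kt).
F₁/k = 111.9/0.1497 = 747.60 Gt C; kt = 0.1497 × 9.25 = 1.385, e^(−kt) = 0.2504.
M(9.25) = 747.60 + (622.6 − 747.60) × 0.2504 = 747.60 − 31.31 = 716.30 Gt C.

716 Gt C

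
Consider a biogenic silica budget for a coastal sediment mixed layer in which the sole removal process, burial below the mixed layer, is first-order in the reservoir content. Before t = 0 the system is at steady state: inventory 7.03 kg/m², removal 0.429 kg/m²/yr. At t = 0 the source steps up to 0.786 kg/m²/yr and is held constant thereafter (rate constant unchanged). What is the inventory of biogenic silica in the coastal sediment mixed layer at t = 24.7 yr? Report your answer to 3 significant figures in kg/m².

Residence time τ = M₀/F₀ = 16.39 yr. The eventual steady state is M_∞ = M₀·(F₁/F₀) = 7.03 × 0.786/0.429 = 12.880 kg/m².
The anomaly ΔM(t) = M(t) − M_∞ decays as ΔM₀·e^(−t/τ) with ΔM₀ = 7.03 − 12.880 = −5.850 kg/m².
At t = 24.7 yr, e^(−t/τ) = e^(−1.507) = 0.2215, so ΔM = −1.296 kg/m² and M = 12.880 − 1.296 = 11.584 kg/m².

11.6 kg/m²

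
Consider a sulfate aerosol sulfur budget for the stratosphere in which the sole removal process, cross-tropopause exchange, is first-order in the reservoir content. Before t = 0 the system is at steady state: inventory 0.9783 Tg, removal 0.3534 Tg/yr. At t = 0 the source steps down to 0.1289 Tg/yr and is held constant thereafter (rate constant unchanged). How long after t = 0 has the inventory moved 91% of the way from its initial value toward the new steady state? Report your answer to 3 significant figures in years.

τ = M₀/F₀ = 0.9783/0.3534 = 2.768 yr.
The remaining gap fraction is e^(−t/τ); 91% covered ⇒ e^(−t/τ) = 0.0900.
t = −τ ln(0.0900) = 2.768 × 2.408 = 6.666 yr.

6.67 yr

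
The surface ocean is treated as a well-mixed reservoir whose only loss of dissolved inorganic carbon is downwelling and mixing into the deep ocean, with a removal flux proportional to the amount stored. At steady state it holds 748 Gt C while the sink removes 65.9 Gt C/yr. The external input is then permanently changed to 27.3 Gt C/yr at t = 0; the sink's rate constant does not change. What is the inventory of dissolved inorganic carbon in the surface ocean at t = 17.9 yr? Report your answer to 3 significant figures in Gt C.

400 Gt C

The sink rate constant is k = F₀/M₀ = 65.9/748 = 0.08810 yr⁻¹.
Solving dM/dt = F₁ − kM with M(0) = M₀ gives M(t) = F₁/k + (M₀ − F₁/k)·e^(−kt).
F₁/k = 27.3/0.08810 = 309.87 Gt C; kt = 0.08810 × 17.9 = 1.577, e^(−kt) = 0.2066.
M(17.9) = 309.87 + (748 − 309.87) × 0.2066 = 309.87 + 90.51 = 400.38 Gt C.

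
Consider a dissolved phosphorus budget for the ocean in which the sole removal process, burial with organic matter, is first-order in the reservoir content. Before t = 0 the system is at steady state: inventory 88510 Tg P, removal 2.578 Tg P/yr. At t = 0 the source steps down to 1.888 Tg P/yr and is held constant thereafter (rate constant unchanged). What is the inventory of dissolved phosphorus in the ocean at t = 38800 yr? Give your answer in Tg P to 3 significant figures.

72500 Tg P

Residence time τ = M₀/F₀ = 34330 yr. The eventual steady state is M_∞ = M₀·(F₁/F₀) = 88510 × 1.888/2.578 = 64820 Tg P.
The anomaly ΔM(t) = M(t) − M_∞ decays as ΔM₀·e^(−t/τ) with ΔM₀ = 88510 − 64820 = 23690 Tg P.
At t = 38800 yr, e^(−t/τ) = e^(−1.130) = 0.3230, so ΔM = 7652 Tg P and M = 64820 + 7652 = 72472 Tg P.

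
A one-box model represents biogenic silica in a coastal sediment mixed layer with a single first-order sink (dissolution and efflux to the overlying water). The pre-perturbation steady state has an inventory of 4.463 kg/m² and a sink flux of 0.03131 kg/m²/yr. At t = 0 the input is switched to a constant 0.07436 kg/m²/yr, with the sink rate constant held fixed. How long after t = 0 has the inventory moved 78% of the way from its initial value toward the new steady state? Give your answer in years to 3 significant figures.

τ = M₀/F₀ = 4.463/0.03131 = 142.5 yr.
The remaining gap fraction is e^(−t/τ); 78% covered ⇒ e^(−t/τ) = 0.220.
t = −τ ln(0.220) = 142.5 × 1.514 = 215.8 yr.

216 yr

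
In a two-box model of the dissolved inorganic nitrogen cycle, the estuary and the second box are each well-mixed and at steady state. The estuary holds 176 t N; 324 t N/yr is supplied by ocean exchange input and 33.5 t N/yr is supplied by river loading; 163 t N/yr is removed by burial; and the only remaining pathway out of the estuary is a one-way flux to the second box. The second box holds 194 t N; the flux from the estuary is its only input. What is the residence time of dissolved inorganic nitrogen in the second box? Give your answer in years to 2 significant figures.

Balance the estuary: ΣF_in = 324 + 33.5 = 357.50 t N/yr.
Flux to the second box = ΣF_in − (163) = 194.50 t N/yr.
At steady state the output of the second box equals its input, 194.50 t N/yr.
τ = M / F = 194 / 194.50 = 0.9974 yr.

1.0 yr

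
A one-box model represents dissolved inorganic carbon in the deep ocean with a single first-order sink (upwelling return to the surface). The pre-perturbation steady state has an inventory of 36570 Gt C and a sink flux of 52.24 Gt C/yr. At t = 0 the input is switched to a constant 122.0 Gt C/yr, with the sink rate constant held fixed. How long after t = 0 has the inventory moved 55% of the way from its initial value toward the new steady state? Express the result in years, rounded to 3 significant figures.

559 yr

τ = M₀/F₀ = 36570/52.24 = 700.0 yr.
The remaining gap fraction is e^(−t/τ); 55% covered ⇒ e^(−t/τ) = 0.450.
t = −τ ln(0.450) = 700.0 × 0.7985 = 559.0 yr.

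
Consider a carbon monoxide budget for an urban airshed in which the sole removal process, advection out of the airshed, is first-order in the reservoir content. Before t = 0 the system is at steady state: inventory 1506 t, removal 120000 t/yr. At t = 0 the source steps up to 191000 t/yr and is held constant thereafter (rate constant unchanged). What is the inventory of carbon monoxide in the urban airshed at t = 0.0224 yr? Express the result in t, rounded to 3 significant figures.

Residence time τ = M₀/F₀ = 0.01255 yr. The eventual steady state is M_∞ = M₀·(F₁/F₀) = 1506 × 191000/120000 = 2397.1 t.
The anomaly ΔM(t) = M(t) − M_∞ decays as ΔM₀·e^(−t/τ) with ΔM₀ = 1506 − 2397.1 = −891.1 t.
At t = 0.0224 yr, e^(−t/τ) = e^(−1.785) = 0.1678, so ΔM = −149.5 t and M = 2397.1 − 149.5 = 2247.5 t.

2250 t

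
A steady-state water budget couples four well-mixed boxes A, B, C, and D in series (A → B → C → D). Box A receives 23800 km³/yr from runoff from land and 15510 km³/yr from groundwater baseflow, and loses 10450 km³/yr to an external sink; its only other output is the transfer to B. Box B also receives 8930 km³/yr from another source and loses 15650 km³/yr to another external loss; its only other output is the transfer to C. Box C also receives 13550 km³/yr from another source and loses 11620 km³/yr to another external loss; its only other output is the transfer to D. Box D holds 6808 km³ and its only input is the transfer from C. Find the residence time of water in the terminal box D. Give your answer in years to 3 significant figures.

Box A: F(A→B) = (23800 + 15510) − 10450 = 28860 km³/yr.
Box B: F(B→C) = (28860 + 8930) − 15650 = 22140 km³/yr.
Box C: F(C→D) = (22140 + 13550) − 11620 = 24070 km³/yr.
Box D throughput = its input = 24070 km³/yr; τ = 6808 / 24070 = 0.2828 yr.

0.283 yr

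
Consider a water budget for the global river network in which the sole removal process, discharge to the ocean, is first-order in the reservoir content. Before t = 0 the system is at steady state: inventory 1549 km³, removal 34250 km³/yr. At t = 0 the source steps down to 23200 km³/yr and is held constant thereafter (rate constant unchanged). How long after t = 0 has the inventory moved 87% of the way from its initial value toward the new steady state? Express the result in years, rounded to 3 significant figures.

0.0923 yr

τ = M₀/F₀ = 1549/34250 = 0.04523 yr.
The remaining gap fraction is e^(−t/τ); 87% covered ⇒ e^(−t/τ) = 0.130.
t = −τ ln(0.130) = 0.04523 × 2.040 = 0.09227 yr.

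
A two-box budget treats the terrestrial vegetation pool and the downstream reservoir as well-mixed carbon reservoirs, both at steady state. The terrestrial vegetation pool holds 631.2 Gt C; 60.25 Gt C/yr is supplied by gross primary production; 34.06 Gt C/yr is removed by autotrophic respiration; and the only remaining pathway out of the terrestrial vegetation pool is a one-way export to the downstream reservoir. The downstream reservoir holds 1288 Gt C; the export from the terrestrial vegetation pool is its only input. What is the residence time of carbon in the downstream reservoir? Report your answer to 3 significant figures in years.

49.2 yr

Balance the terrestrial vegetation pool: ΣF_in = 60.250 Gt C/yr.
Export to the downstream reservoir = ΣF_in − (34.06) = 26.190 Gt C/yr.
At steady state the output of the downstream reservoir equals its input, 26.190 Gt C/yr.
τ = M / F = 1288 / 26.190 = 49.18 yr.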